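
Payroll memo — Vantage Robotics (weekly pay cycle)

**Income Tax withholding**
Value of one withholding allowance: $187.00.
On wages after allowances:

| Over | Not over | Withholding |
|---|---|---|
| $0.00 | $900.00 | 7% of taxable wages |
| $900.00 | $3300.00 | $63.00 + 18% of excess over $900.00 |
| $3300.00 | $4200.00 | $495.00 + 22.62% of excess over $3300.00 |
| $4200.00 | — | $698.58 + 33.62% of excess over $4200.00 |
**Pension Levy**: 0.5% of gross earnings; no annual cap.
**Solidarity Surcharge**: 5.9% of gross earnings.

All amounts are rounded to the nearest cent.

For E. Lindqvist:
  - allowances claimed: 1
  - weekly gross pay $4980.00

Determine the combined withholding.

$1216.67

Income Tax: taxable = $4980.00 − 1×$187.00 = $4793.00
  $698.58 + 33.62% × ($4793.00 − $4200.00) = $698.58 + 33.62% × $593.00 = $897.95
Pension Levy: 0.5% × $4980.00 = $24.90
Solidarity Surcharge: 5.9% × $4980.00 = $293.82
Total: $897.95 + $24.90 + $293.82 = $1216.67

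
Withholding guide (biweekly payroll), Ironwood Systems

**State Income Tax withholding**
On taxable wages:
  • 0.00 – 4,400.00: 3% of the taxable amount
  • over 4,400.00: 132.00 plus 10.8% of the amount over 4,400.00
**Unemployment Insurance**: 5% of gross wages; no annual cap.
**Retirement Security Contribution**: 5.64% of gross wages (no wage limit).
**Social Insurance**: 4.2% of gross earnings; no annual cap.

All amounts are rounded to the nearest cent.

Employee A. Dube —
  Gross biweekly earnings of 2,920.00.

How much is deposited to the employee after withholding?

State Income Tax: taxable = 2,920.00
  3% × 2,920.00 = 87.60
Unemployment Insurance: 5% × 2,920.00 = 146.00
Retirement Security Contribution: 5.64% × 2,920.00 = 164.69
Social Insurance: 4.2% × 2,920.00 = 122.64
Total withheld: 87.60 + 146.00 + 164.69 + 122.64 = 520.93
Net pay: 2,920.00 − 520.93 = 2,399.07

2,399.07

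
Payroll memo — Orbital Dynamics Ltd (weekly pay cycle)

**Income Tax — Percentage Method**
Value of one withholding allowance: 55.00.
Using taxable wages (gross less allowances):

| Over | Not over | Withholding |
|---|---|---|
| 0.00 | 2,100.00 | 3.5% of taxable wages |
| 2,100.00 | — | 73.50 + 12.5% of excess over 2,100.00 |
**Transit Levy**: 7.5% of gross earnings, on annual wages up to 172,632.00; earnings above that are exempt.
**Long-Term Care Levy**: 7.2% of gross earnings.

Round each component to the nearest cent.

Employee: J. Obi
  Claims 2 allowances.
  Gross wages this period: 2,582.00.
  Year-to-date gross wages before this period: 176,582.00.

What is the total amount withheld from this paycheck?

Income Tax: taxable = 2,582.00 − 2×55.00 = 2,472.00
  73.50 + 12.5% × (2,472.00 − 2,100.00) = 73.50 + 12.5% × 372.00 = 120.00
Transit Levy: YTD 176,582.00 ≥ cap 172,632.00 → 0.00
Long-Term Care Levy: 7.2% × 2,582.00 = 185.90
Total: 120.00 + 0.00 + 185.90 = 305.90

305.90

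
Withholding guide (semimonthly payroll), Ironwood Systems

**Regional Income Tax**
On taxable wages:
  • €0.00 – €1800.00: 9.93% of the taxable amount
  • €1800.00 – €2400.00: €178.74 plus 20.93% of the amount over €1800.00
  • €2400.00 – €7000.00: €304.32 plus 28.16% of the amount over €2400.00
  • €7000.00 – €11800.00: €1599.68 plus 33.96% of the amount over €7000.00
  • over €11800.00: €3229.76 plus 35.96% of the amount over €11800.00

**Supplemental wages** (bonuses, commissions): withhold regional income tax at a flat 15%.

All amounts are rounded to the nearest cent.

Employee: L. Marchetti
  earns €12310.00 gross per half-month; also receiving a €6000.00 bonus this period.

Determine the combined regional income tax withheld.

Regional Income Tax: taxable = €12310.00
  €3229.76 + 35.96% × (€12310.00 − €11800.00) = €3229.76 + 35.96% × €510.00 = €3413.16
Supplemental (15% flat on bonus): 15% × €6000.00 = €900.00
Total regional income tax: €3413.16 + €900.00 = €4313.16

€4313.16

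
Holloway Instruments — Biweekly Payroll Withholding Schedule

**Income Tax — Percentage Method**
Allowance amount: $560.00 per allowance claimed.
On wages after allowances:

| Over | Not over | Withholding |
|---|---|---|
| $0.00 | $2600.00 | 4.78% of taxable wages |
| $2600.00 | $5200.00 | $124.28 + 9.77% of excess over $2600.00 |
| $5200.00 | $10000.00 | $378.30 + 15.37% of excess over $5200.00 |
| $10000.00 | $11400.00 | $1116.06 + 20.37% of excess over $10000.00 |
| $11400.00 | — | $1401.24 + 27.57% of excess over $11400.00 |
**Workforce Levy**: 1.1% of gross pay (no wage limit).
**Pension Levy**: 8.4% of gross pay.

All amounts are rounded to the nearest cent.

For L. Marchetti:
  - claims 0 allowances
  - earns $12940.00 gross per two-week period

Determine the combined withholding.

$3055.12

Income Tax: taxable = $12940.00
  $1401.24 + 27.57% × ($12940.00 − $11400.00) = $1401.24 + 27.57% × $1540.00 = $1825.82
Workforce Levy: 1.1% × $12940.00 = $142.34
Pension Levy: 8.4% × $12940.00 = $1086.96
Total: $1825.82 + $142.34 + $1086.96 = $3055.12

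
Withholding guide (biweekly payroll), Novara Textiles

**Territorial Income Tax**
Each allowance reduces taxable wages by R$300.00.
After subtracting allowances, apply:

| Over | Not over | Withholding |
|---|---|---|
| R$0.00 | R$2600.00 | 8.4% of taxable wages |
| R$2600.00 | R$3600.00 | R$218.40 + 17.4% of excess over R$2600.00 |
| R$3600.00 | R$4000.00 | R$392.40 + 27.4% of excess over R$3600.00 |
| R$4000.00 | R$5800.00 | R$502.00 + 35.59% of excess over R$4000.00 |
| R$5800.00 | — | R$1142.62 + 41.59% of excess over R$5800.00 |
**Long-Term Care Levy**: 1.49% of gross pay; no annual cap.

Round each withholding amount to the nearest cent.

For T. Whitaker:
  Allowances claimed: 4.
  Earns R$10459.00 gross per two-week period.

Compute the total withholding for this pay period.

Territorial Income Tax: taxable = R$10459.00 − 4×R$300.00 = R$9259.00
  R$1142.62 + 41.59% × (R$9259.00 − R$5800.00) = R$1142.62 + 41.59% × R$3459.00 = R$2581.22
Long-Term Care Levy: 1.49% × R$10459.00 = R$155.84
Total: R$2581.22 + R$155.84 = R$2737.06

R$2737.06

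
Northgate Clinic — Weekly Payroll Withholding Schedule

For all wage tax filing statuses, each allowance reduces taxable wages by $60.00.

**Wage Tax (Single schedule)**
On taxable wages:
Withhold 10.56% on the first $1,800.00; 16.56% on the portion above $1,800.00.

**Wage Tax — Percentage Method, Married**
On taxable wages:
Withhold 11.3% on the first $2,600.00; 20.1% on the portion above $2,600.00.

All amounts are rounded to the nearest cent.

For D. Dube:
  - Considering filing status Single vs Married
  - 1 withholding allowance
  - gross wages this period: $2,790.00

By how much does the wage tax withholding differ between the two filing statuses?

$24.16

Wage Tax (Single): taxable = $2,790.00 − 1×$60.00 = $2,730.00
  $190.08 + 16.56% × ($2,730.00 − $1,800.00) = $190.08 + 16.56% × $930.00 = $344.09
Wage Tax (Married): taxable = $2,790.00 − 1×$60.00 = $2,730.00
  $293.80 + 20.1% × ($2,730.00 − $2,600.00) = $293.80 + 20.1% × $130.00 = $319.93
Difference: |$344.09 − $319.93| = $24.16 (higher under Single)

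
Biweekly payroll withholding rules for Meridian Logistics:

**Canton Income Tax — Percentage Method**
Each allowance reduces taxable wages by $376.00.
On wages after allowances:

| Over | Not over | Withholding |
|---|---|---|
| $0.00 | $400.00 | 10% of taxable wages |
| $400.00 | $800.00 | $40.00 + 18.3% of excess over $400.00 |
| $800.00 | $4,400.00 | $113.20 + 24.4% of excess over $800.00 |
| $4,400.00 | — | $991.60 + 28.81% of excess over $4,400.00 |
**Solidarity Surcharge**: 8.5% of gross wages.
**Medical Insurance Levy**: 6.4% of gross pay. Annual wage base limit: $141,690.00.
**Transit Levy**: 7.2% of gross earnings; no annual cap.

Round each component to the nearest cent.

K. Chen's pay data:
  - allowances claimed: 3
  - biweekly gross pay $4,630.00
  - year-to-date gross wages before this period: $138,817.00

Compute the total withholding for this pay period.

Canton Income Tax: taxable = $4,630.00 − 3×$376.00 = $3,502.00
  $113.20 + 24.4% × ($3,502.00 − $800.00) = $113.20 + 24.4% × $2,702.00 = $772.49
Solidarity Surcharge: 8.5% × $4,630.00 = $393.55
Medical Insurance Levy: cap $141,690.00 − YTD $138,817.00 = $2,873.00 subject; 6.4% × $2,873.00 = $183.87
Transit Levy: 7.2% × $4,630.00 = $333.36
Total: $772.49 + $393.55 + $183.87 + $333.36 = $1,683.27

$1,683.27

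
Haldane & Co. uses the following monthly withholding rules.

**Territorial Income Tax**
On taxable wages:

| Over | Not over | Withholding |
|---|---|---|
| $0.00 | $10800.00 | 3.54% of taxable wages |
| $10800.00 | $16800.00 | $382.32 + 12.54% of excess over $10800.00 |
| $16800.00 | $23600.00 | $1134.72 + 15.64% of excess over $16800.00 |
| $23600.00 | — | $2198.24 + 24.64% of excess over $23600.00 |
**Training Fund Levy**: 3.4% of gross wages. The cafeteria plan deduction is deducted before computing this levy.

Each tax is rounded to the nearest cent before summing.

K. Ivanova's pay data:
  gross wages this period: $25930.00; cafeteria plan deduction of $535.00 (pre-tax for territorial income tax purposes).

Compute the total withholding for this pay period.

$3503.96

Territorial Income Tax: taxable = $25930.00 − $535.00 = $25395.00
  $2198.24 + 24.64% × ($25395.00 − $23600.00) = $2198.24 + 24.64% × $1795.00 = $2640.53
Training Fund Levy: 3.4% × $25395.00 = $863.43
Total: $2640.53 + $863.43 = $3503.96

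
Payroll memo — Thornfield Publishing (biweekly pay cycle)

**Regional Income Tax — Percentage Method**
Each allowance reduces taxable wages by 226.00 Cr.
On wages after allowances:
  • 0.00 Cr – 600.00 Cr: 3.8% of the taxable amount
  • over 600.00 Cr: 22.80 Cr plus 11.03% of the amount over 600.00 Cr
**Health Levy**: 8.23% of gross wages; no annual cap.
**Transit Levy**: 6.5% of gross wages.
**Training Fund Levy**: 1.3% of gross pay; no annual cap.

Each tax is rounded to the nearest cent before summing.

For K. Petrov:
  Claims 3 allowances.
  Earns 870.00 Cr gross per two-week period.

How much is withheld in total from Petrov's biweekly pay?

Regional Income Tax: taxable = 870.00 Cr − 3×226.00 Cr = 192.00 Cr
  3.8% × 192.00 Cr = 7.30 Cr
Health Levy: 8.23% × 870.00 Cr = 71.60 Cr
Transit Levy: 6.5% × 870.00 Cr = 56.55 Cr
Training Fund Levy: 1.3% × 870.00 Cr = 11.31 Cr
Total: 7.30 Cr + 71.60 Cr + 56.55 Cr + 11.31 Cr = 146.76 Cr

146.76 Cr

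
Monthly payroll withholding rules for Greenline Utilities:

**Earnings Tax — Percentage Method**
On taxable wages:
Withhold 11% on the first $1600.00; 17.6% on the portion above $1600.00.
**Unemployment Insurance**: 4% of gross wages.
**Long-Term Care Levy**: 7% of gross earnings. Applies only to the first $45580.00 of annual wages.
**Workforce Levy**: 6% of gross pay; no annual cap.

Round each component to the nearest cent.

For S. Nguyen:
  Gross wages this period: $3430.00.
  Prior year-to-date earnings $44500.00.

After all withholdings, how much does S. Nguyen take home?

$2513.32

Earnings Tax: taxable = $3430.00
  $176.00 + 17.6% × ($3430.00 − $1600.00) = $176.00 + 17.6% × $1830.00 = $498.08
Unemployment Insurance: 4% × $3430.00 = $137.20
Long-Term Care Levy: cap $45580.00 − YTD $44500.00 = $1080.00 subject; 7% × $1080.00 = $75.60
Workforce Levy: 6% × $3430.00 = $205.80
Total withheld: $498.08 + $137.20 + $75.60 + $205.80 = $916.68
Net pay: $3430.00 − $916.68 = $2513.32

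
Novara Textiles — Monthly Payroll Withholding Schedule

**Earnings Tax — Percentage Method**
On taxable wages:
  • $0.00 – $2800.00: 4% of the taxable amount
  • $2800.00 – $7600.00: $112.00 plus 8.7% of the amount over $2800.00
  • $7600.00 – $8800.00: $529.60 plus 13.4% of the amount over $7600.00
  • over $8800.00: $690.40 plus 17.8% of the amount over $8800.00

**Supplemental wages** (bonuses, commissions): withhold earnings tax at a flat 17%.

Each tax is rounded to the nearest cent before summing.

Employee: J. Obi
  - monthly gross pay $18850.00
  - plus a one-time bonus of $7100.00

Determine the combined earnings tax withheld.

$3686.30

Earnings Tax: taxable = $18850.00
  $690.40 + 17.8% × ($18850.00 − $8800.00) = $690.40 + 17.8% × $10050.00 = $2479.30
Supplemental (17% flat on bonus): 17% × $7100.00 = $1207.00
Total earnings tax: $2479.30 + $1207.00 = $3686.30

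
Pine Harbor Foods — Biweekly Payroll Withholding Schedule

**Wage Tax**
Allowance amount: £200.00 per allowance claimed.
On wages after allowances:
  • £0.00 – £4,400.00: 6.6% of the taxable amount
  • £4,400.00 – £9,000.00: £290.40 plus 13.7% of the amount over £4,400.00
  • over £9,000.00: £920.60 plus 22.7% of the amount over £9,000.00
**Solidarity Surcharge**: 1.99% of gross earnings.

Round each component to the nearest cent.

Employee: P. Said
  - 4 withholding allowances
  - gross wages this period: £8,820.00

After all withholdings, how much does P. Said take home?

£7,858.14

Wage Tax: taxable = £8,820.00 − 4×£200.00 = £8,020.00
  £290.40 + 13.7% × (£8,020.00 − £4,400.00) = £290.40 + 13.7% × £3,620.00 = £786.34
Solidarity Surcharge: 1.99% × £8,820.00 = £175.52
Total withheld: £786.34 + £175.52 = £961.86
Net pay: £8,820.00 − £961.86 = £7,858.14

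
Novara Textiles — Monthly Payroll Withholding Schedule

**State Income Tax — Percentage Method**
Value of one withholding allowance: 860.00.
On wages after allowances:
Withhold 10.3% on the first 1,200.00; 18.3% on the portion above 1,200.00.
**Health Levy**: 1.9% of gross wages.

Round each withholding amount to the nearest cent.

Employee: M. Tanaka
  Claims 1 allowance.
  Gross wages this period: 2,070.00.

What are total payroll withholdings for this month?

164.76

State Income Tax: taxable = 2,070.00 − 1×860.00 = 1,210.00
  123.60 + 18.3% × (1,210.00 − 1,200.00) = 123.60 + 18.3% × 10.00 = 125.43
Health Levy: 1.9% × 2,070.00 = 39.33
Total: 125.43 + 39.33 = 164.76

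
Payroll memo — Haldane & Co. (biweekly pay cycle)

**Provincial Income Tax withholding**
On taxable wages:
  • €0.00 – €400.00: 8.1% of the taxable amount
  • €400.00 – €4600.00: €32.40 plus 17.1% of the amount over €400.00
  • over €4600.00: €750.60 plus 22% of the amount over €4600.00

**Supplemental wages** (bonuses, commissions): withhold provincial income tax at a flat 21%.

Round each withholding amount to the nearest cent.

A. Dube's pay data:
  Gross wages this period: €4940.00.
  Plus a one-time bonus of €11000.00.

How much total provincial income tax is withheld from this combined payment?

Provincial Income Tax: taxable = €4940.00
  €750.60 + 22% × (€4940.00 − €4600.00) = €750.60 + 22% × €340.00 = €825.40
Supplemental (21% flat on bonus): 21% × €11000.00 = €2310.00
Total provincial income tax: €825.40 + €2310.00 = €3135.40

€3135.40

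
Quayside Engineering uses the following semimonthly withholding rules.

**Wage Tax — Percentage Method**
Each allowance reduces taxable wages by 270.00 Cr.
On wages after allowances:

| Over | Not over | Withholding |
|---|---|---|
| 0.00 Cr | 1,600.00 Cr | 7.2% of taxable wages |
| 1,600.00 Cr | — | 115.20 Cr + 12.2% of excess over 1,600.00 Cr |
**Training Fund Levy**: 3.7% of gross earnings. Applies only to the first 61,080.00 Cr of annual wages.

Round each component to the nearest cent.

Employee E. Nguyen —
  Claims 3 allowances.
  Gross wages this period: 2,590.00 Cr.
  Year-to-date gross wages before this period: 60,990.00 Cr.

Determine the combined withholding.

Wage Tax: taxable = 2,590.00 Cr − 3×270.00 Cr = 1,780.00 Cr
  115.20 Cr + 12.2% × (1,780.00 Cr − 1,600.00 Cr) = 115.20 Cr + 12.2% × 180.00 Cr = 137.16 Cr
Training Fund Levy: cap 61,080.00 Cr − YTD 60,990.00 Cr = 90.00 Cr subject; 3.7% × 90.00 Cr = 3.33 Cr
Total: 137.16 Cr + 3.33 Cr = 140.49 Cr

140.49 Cr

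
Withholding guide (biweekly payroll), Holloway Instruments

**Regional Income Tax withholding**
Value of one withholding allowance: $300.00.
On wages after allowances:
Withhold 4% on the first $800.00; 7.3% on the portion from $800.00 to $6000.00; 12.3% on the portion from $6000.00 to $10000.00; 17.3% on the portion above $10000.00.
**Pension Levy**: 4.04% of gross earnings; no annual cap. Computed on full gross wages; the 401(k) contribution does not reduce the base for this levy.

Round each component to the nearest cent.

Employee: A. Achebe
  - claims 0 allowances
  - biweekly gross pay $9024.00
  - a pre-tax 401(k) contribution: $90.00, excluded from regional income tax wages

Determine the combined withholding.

$1137.05

Regional Income Tax: taxable = $9024.00 − $90.00 = $8934.00
  $411.60 + 12.3% × ($8934.00 − $6000.00) = $411.60 + 12.3% × $2934.00 = $772.48
Pension Levy: 4.04% × $9024.00 = $364.57
Total: $772.48 + $364.57 = $1137.05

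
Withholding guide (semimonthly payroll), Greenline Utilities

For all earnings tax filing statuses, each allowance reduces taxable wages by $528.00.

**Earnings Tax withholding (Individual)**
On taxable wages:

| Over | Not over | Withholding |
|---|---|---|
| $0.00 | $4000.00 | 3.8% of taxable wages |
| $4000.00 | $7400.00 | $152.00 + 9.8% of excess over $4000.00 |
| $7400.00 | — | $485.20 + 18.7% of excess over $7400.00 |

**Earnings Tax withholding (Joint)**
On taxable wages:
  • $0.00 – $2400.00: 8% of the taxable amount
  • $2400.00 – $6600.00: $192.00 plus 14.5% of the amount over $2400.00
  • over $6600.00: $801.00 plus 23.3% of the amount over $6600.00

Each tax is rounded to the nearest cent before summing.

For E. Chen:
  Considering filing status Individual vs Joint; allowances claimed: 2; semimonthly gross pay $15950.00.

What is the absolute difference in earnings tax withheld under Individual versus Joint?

Earnings Tax (Individual): taxable = $15950.00 − 2×$528.00 = $14894.00
  $485.20 + 18.7% × ($14894.00 − $7400.00) = $485.20 + 18.7% × $7494.00 = $1886.58
Earnings Tax (Joint): taxable = $15950.00 − 2×$528.00 = $14894.00
  $801.00 + 23.3% × ($14894.00 − $6600.00) = $801.00 + 23.3% × $8294.00 = $2733.50
Difference: |$1886.58 − $2733.50| = $846.92 (higher under Joint)

$846.92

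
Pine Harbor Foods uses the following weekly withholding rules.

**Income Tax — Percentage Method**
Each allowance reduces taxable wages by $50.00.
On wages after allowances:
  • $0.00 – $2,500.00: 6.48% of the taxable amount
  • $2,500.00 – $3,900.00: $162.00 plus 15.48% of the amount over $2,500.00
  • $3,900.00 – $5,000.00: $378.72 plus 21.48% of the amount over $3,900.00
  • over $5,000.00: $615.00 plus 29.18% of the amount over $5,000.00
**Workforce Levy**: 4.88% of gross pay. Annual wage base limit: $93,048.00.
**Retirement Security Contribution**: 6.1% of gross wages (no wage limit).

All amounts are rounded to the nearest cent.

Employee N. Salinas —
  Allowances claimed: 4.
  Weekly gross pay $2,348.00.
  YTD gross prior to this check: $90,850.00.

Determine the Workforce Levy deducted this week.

Workforce Levy: cap $93,048.00 − YTD $90,850.00 = $2,198.00 subject; 4.88% × $2,198.00 = $107.26

$107.26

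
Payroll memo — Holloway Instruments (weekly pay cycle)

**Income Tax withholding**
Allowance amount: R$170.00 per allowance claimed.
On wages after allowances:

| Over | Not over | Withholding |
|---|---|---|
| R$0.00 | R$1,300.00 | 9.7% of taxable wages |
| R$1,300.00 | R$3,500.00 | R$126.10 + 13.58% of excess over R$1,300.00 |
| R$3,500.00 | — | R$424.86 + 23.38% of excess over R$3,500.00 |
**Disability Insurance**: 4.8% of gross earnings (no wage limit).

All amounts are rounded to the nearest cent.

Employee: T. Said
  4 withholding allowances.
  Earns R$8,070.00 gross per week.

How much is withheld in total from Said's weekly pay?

Income Tax: taxable = R$8,070.00 − 4×R$170.00 = R$7,390.00
  R$424.86 + 23.38% × (R$7,390.00 − R$3,500.00) = R$424.86 + 23.38% × R$3,890.00 = R$1,334.34
Disability Insurance: 4.8% × R$8,070.00 = R$387.36
Total: R$1,334.34 + R$387.36 = R$1,721.70

R$1,721.70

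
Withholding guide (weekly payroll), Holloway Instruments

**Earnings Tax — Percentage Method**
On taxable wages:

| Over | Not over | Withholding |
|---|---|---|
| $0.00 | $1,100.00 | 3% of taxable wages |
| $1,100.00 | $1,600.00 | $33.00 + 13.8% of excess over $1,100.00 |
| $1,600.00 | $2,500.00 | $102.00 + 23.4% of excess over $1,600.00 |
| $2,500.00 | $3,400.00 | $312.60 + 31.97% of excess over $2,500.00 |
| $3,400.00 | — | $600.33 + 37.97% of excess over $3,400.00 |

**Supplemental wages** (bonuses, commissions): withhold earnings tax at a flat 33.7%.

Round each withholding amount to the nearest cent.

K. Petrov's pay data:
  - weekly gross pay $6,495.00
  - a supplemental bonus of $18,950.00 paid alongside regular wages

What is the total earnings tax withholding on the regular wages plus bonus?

$8,161.65

Earnings Tax: taxable = $6,495.00
  $600.33 + 37.97% × ($6,495.00 − $3,400.00) = $600.33 + 37.97% × $3,095.00 = $1,775.50
Supplemental (33.7% flat on bonus): 33.7% × $18,950.00 = $6,386.15
Total earnings tax: $1,775.50 + $6,386.15 = $8,161.65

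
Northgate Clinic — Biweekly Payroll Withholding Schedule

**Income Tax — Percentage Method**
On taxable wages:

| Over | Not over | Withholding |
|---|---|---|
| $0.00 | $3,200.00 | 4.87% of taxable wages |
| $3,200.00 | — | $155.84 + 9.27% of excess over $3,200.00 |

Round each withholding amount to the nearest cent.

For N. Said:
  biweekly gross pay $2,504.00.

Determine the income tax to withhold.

$121.94

Income Tax: taxable = $2,504.00
  4.87% × $2,504.00 = $121.94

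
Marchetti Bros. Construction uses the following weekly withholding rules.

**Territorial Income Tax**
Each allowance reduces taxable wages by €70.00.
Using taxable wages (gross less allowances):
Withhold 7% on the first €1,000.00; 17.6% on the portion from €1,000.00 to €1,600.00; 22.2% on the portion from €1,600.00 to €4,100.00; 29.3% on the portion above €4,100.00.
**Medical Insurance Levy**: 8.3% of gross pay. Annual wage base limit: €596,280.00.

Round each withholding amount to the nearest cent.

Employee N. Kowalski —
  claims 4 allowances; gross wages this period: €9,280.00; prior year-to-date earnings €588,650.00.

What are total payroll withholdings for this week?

€2,799.59

Territorial Income Tax: taxable = €9,280.00 − 4×€70.00 = €9,000.00
  €730.60 + 29.3% × (€9,000.00 − €4,100.00) = €730.60 + 29.3% × €4,900.00 = €2,166.30
Medical Insurance Levy: cap €596,280.00 − YTD €588,650.00 = €7,630.00 subject; 8.3% × €7,630.00 = €633.29
Total: €2,166.30 + €633.29 = €2,799.59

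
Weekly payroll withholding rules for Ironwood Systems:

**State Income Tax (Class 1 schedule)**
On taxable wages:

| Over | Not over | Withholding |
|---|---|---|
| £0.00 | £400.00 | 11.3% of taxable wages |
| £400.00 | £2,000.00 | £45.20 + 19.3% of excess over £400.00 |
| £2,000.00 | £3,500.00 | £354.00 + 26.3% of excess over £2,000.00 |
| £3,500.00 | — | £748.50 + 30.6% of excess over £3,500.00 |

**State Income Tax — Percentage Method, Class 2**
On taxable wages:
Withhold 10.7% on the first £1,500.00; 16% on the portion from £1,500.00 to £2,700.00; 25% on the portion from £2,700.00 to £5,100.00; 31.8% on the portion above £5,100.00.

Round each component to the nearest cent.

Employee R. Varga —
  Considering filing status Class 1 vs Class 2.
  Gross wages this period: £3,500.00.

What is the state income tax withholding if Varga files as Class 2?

State Income Tax (Class 2): taxable = £3,500.00
  £352.50 + 25% × (£3,500.00 − £2,700.00) = £352.50 + 25% × £800.00 = £552.50

£552.50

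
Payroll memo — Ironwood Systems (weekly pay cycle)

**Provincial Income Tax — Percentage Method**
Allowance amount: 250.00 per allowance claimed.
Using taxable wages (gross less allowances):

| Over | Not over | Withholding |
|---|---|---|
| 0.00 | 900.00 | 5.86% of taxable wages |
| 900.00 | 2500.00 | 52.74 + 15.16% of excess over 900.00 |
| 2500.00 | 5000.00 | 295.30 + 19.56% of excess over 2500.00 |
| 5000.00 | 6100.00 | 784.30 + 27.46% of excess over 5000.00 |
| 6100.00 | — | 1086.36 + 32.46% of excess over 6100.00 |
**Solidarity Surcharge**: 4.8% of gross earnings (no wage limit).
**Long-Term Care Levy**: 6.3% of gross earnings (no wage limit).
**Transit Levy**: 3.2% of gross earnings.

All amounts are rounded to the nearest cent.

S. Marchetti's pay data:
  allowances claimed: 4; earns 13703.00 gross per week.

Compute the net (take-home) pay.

8513.78

Provincial Income Tax: taxable = 13703.00 − 4×250.00 = 12703.00
  1086.36 + 32.46% × (12703.00 − 6100.00) = 1086.36 + 32.46% × 6603.00 = 3229.69
Solidarity Surcharge: 4.8% × 13703.00 = 657.74
Long-Term Care Levy: 6.3% × 13703.00 = 863.29
Transit Levy: 3.2% × 13703.00 = 438.50
Total withheld: 3229.69 + 657.74 + 863.29 + 438.50 = 5189.22
Net pay: 13703.00 − 5189.22 = 8513.78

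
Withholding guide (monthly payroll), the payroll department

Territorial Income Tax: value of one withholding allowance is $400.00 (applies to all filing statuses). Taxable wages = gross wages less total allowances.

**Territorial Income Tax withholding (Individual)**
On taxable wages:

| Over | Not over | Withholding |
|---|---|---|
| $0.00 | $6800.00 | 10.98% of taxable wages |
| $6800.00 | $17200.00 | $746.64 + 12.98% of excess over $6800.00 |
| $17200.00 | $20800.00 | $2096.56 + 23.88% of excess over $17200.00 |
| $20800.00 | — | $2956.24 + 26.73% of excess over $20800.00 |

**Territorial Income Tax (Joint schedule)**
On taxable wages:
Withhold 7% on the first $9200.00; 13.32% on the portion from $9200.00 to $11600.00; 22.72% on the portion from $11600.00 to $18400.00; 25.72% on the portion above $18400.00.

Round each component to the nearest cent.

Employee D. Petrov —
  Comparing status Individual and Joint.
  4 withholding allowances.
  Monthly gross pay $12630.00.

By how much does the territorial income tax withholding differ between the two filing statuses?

$407.93

Territorial Income Tax (Individual): taxable = $12630.00 − 4×$400.00 = $11030.00
  $746.64 + 12.98% × ($11030.00 − $6800.00) = $746.64 + 12.98% × $4230.00 = $1295.69
Territorial Income Tax (Joint): taxable = $12630.00 − 4×$400.00 = $11030.00
  $644.00 + 13.32% × ($11030.00 − $9200.00) = $644.00 + 13.32% × $1830.00 = $887.76
Difference: |$1295.69 − $887.76| = $407.93 (higher under Individual)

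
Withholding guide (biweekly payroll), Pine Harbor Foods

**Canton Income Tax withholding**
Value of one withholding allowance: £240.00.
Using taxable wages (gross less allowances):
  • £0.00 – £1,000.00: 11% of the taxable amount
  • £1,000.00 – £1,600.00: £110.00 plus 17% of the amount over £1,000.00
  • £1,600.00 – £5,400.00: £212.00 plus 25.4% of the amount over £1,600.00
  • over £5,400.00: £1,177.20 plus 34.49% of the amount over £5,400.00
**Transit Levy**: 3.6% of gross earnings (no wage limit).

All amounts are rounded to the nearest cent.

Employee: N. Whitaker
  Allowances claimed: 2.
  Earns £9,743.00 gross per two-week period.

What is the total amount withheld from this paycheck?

Canton Income Tax: taxable = £9,743.00 − 2×£240.00 = £9,263.00
  £1,177.20 + 34.49% × (£9,263.00 − £5,400.00) = £1,177.20 + 34.49% × £3,863.00 = £2,509.55
Transit Levy: 3.6% × £9,743.00 = £350.75
Total: £2,509.55 + £350.75 = £2,860.30

£2,860.30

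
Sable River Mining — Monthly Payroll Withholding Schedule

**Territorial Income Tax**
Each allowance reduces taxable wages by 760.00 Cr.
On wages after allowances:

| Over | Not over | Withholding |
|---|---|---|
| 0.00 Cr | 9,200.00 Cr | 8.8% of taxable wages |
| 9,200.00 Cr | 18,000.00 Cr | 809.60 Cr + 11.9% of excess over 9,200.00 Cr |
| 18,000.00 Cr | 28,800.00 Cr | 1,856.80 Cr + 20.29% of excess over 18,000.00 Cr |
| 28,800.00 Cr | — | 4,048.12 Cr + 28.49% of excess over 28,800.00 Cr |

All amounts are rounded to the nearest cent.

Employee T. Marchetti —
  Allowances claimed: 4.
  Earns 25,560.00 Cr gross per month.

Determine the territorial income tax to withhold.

2,773.91 Cr

Territorial Income Tax: taxable = 25,560.00 Cr − 4×760.00 Cr = 22,520.00 Cr
  1,856.80 Cr + 20.29% × (22,520.00 Cr − 18,000.00 Cr) = 1,856.80 Cr + 20.29% × 4,520.00 Cr = 2,773.91 Cr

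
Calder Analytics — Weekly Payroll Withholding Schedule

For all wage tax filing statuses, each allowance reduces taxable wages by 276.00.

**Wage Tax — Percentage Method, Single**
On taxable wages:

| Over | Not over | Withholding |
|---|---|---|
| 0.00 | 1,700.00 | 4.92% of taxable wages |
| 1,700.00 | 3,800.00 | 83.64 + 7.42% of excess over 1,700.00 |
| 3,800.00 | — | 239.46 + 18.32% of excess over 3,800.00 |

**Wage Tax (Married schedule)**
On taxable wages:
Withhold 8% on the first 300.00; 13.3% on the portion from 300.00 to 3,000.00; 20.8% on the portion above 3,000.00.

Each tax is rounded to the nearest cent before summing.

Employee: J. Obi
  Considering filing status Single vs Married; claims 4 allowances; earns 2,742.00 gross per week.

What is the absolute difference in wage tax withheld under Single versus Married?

121.36

Wage Tax (Single): taxable = 2,742.00 − 4×276.00 = 1,638.00
  4.92% × 1,638.00 = 80.59
Wage Tax (Married): taxable = 2,742.00 − 4×276.00 = 1,638.00
  24.00 + 13.3% × (1,638.00 − 300.00) = 24.00 + 13.3% × 1,338.00 = 201.95
Difference: |80.59 − 201.95| = 121.36 (higher under Married)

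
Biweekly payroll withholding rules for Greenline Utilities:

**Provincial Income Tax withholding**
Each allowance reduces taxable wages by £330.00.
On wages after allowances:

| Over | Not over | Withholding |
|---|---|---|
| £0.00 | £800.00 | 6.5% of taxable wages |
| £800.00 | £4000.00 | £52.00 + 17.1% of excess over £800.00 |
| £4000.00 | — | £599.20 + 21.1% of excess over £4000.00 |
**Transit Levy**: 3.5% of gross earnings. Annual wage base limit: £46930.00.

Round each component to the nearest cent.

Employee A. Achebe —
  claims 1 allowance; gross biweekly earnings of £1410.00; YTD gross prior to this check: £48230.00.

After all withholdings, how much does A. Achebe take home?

£1310.12

Provincial Income Tax: taxable = £1410.00 − 1×£330.00 = £1080.00
  £52.00 + 17.1% × (£1080.00 − £800.00) = £52.00 + 17.1% × £280.00 = £99.88
Transit Levy: YTD £48230.00 ≥ cap £46930.00 → £0.00
Total withheld: £99.88 + £0.00 = £99.88
Net pay: £1410.00 − £99.88 = £1310.12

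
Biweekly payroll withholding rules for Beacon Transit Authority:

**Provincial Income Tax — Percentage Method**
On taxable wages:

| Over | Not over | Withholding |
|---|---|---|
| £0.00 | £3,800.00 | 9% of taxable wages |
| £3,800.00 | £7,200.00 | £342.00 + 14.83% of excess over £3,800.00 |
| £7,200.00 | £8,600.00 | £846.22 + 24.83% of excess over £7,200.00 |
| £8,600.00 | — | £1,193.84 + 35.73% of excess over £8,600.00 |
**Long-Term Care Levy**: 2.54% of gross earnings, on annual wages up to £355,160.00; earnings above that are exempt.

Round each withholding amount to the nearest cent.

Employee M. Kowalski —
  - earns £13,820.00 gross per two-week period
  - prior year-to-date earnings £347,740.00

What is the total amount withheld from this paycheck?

£3,247.42

Provincial Income Tax: taxable = £13,820.00
  £1,193.84 + 35.73% × (£13,820.00 − £8,600.00) = £1,193.84 + 35.73% × £5,220.00 = £3,058.95
Long-Term Care Levy: cap £355,160.00 − YTD £347,740.00 = £7,420.00 subject; 2.54% × £7,420.00 = £188.47
Total: £3,058.95 + £188.47 = £3,247.42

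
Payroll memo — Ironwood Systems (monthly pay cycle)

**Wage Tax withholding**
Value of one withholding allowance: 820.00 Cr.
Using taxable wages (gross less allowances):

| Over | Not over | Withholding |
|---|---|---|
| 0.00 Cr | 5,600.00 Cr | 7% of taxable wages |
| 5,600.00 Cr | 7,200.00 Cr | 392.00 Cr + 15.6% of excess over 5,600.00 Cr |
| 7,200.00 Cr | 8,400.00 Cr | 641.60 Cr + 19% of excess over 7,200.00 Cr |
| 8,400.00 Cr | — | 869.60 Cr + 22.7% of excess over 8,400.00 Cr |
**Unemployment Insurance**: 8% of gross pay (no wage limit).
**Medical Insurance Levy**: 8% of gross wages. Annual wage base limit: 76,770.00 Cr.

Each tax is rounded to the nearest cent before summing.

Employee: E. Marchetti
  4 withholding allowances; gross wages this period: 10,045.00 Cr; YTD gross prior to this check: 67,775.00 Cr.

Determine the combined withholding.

Wage Tax: taxable = 10,045.00 Cr − 4×820.00 Cr = 6,765.00 Cr
  392.00 Cr + 15.6% × (6,765.00 Cr − 5,600.00 Cr) = 392.00 Cr + 15.6% × 1,165.00 Cr = 573.74 Cr
Unemployment Insurance: 8% × 10,045.00 Cr = 803.60 Cr
Medical Insurance Levy: cap 76,770.00 Cr − YTD 67,775.00 Cr = 8,995.00 Cr subject; 8% × 8,995.00 Cr = 719.60 Cr
Total: 573.74 Cr + 803.60 Cr + 719.60 Cr = 2,096.94 Cr

2,096.94 Cr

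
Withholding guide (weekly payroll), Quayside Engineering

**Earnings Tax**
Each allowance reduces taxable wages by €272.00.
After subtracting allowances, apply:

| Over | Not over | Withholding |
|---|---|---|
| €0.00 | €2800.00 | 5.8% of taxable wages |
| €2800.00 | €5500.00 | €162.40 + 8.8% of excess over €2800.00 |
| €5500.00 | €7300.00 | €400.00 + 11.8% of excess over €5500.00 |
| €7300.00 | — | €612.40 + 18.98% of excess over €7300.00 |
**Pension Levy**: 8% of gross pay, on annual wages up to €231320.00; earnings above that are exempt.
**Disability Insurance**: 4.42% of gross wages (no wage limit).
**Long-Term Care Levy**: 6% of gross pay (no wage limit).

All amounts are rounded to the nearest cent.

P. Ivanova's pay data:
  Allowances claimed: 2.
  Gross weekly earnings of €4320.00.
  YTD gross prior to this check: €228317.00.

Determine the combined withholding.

€938.67

Earnings Tax: taxable = €4320.00 − 2×€272.00 = €3776.00
  €162.40 + 8.8% × (€3776.00 − €2800.00) = €162.40 + 8.8% × €976.00 = €248.29
Pension Levy: cap €231320.00 − YTD €228317.00 = €3003.00 subject; 8% × €3003.00 = €240.24
Disability Insurance: 4.42% × €4320.00 = €190.94
Long-Term Care Levy: 6% × €4320.00 = €259.20
Total: €248.29 + €240.24 + €190.94 + €259.20 = €938.67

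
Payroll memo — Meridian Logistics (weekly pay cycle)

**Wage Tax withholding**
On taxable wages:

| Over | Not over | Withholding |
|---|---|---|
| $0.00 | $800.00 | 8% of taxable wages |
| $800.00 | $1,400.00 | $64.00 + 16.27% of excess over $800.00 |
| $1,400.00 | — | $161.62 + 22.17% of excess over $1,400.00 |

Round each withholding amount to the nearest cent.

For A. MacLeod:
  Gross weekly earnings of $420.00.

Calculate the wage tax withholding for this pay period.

Wage Tax: taxable = $420.00
  8% × $420.00 = $33.60

$33.60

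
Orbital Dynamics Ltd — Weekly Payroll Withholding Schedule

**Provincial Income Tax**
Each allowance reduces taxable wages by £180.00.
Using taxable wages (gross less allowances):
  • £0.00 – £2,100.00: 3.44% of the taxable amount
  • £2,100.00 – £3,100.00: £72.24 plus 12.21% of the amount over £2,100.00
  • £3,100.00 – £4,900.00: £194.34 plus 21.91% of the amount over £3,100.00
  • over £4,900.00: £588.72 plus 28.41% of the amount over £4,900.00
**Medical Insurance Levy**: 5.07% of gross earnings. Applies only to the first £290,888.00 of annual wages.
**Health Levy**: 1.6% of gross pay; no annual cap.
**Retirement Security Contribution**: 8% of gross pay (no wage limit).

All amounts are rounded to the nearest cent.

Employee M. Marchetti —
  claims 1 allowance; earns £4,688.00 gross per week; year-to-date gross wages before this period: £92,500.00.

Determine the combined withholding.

£1,190.56

Provincial Income Tax: taxable = £4,688.00 − 1×£180.00 = £4,508.00
  £194.34 + 21.91% × (£4,508.00 − £3,100.00) = £194.34 + 21.91% × £1,408.00 = £502.83
Medical Insurance Levy: 5.07% × £4,688.00 = £237.68
Health Levy: 1.6% × £4,688.00 = £75.01
Retirement Security Contribution: 8% × £4,688.00 = £375.04
Total: £502.83 + £237.68 + £75.01 + £375.04 = £1,190.56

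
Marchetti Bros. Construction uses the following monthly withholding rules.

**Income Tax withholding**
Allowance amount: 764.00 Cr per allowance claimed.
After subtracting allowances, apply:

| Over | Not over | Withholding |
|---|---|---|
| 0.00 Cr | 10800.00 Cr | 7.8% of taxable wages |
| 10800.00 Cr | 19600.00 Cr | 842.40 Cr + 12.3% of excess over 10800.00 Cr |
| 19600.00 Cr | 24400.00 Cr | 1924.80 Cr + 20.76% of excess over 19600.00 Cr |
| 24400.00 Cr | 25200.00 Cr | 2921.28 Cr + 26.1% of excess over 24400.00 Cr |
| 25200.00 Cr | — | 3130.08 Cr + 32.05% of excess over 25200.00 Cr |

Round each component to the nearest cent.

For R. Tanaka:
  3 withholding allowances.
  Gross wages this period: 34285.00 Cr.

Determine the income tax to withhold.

Income Tax: taxable = 34285.00 Cr − 3×764.00 Cr = 31993.00 Cr
  3130.08 Cr + 32.05% × (31993.00 Cr − 25200.00 Cr) = 3130.08 Cr + 32.05% × 6793.00 Cr = 5307.24 Cr

5307.24 Cr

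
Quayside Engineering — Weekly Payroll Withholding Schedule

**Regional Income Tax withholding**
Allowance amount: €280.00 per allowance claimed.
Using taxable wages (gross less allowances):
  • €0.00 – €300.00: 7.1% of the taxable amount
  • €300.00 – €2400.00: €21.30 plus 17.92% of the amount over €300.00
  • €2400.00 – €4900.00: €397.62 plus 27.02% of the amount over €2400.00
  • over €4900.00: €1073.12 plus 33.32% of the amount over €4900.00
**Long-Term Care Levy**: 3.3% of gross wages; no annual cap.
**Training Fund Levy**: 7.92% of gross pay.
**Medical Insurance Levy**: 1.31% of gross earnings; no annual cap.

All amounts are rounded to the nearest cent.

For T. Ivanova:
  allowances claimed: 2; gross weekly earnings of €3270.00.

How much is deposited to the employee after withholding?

€2378.89

Regional Income Tax: taxable = €3270.00 − 2×€280.00 = €2710.00
  €397.62 + 27.02% × (€2710.00 − €2400.00) = €397.62 + 27.02% × €310.00 = €481.38
Long-Term Care Levy: 3.3% × €3270.00 = €107.91
Training Fund Levy: 7.92% × €3270.00 = €258.98
Medical Insurance Levy: 1.31% × €3270.00 = €42.84
Total withheld: €481.38 + €107.91 + €258.98 + €42.84 = €891.11
Net pay: €3270.00 − €891.11 = €2378.89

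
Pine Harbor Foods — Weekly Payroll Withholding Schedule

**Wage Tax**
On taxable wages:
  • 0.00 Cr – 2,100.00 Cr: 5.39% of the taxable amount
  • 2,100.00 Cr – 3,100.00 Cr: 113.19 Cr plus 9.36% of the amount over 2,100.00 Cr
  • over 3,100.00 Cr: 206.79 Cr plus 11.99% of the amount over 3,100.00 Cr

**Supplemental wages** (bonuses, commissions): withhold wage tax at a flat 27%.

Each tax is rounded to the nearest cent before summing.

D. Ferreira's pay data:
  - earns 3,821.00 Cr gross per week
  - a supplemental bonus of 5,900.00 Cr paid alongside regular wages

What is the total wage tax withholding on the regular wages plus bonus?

Wage Tax: taxable = 3,821.00 Cr
  206.79 Cr + 11.99% × (3,821.00 Cr − 3,100.00 Cr) = 206.79 Cr + 11.99% × 721.00 Cr = 293.24 Cr
Supplemental (27% flat on bonus): 27% × 5,900.00 Cr = 1,593.00 Cr
Total wage tax: 293.24 Cr + 1,593.00 Cr = 1,886.24 Cr

1,886.24 Cr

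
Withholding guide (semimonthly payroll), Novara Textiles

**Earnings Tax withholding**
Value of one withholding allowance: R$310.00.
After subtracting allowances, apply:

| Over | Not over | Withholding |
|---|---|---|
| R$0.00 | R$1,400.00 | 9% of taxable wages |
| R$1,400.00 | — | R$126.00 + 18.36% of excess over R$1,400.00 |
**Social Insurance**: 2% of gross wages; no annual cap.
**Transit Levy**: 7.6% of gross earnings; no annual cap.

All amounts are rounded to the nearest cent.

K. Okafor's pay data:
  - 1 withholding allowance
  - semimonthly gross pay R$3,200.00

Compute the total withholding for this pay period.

Earnings Tax: taxable = R$3,200.00 − 1×R$310.00 = R$2,890.00
  R$126.00 + 18.36% × (R$2,890.00 − R$1,400.00) = R$126.00 + 18.36% × R$1,490.00 = R$399.56
Social Insurance: 2% × R$3,200.00 = R$64.00
Transit Levy: 7.6% × R$3,200.00 = R$243.20
Total: R$399.56 + R$64.00 + R$243.20 = R$706.76

R$706.76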